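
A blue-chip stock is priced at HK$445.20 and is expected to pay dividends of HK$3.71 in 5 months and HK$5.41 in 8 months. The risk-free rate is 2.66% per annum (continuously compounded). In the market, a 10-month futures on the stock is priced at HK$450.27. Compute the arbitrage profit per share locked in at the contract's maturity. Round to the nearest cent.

PV(dividends) I = 3.71·e^(−0.0266·5/12) + 5.41·e^(−0.0266·8/12) = 8.9840
Fair futures F* = (S − I)·e^(rT) = (445.20 − 8.9840)·e^0.022167 = 436.2160 × 1.022415 = 445.9938
Market HK$450.27 > fair 445.9938: forward overpriced → cash-and-carry (borrow at r, buy the stock and collect the dividends, short the forward).
Profit at T = |F_mkt − F*| = |450.27 − 445.9938| = HK$4.28 per share

HK$4.28 per share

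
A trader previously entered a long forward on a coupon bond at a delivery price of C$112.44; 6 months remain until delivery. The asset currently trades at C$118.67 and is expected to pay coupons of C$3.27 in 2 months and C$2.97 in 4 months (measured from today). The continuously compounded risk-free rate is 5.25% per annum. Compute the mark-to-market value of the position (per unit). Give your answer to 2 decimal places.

C$2.98

PV(remaining coupons) I = 3.27·e^(−0.0525·2/12) + 2.97·e^(−0.0525·4/12) = 6.1600
Current forward F = (S − I)·e^(rT) = (118.67 − 6.1600)·e^(0.0525·6/12) = 112.5100 × 1.026598 = 115.5025
Value (long) = (F − K)·e^(−rT) = (115.5025 − 112.44) × 0.974092 = 2.9832
Value = C$2.98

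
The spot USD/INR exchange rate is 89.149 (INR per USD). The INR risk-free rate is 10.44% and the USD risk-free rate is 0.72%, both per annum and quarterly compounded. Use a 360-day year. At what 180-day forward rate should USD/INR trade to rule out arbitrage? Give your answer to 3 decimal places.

93.526

By covered interest parity, F = S · (1+r_INR/4)^(4T) / (1+r_USD/4)^(4T)
= 89.149 × 1.052881 / 1.003603 = 89.149 × 1.049101
F = 93.526 INR per USD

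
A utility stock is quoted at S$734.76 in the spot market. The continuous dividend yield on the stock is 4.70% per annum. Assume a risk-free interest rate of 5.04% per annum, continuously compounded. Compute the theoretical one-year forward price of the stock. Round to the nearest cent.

F = S·e^((r − q)T) = 734.76 · e^((0.0504 − 0.0470) × 12/12)
= 734.76 · e^0.003400 = 734.76 × 1.003406
F = S$737.26

S$737.26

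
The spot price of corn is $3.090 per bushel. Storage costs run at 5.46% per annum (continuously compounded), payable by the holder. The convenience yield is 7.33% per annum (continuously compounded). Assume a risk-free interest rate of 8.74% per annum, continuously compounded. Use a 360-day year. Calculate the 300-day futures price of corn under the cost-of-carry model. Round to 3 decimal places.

$3.272 per bushel

Net carry = r + u − y = 0.0874 + 0.0546 − 0.0733 = 0.0687
F = S·e^((r+u−y)T) = 3.090 · e^(0.0687 × 300/360) = 3.090 · e^0.057250
= 3.090 × 1.058921 = $3.272 per bushel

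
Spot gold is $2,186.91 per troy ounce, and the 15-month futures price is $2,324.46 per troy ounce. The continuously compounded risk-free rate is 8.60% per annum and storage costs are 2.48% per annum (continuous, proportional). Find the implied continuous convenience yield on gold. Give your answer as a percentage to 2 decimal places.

F = S·e^((r+u−y)T) ⇒ (r+u−y) = ln(F/S)/T
ln(2324.46/2186.91) = 0.060998; /T ⇒ 0.048798
y = r + u − ln(F/S)/T = 0.0860 + 0.0248 − 0.048798 = 0.062002
y = 6.20%

6.20%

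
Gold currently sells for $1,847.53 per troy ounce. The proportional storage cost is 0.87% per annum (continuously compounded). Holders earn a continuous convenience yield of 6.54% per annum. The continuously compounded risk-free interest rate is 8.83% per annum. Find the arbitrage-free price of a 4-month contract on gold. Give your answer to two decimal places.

Net carry = r + u − y = 0.0883 + 0.0087 − 0.0654 = 0.0316
F = S·e^((r+u−y)T) = 1847.53 · e^(0.0316 × 4/12) = 1847.53 · e^0.01053333
= 1847.53 × 1.01058900 = $1,867.09 per troy ounce

$1,867.09 per troy ounce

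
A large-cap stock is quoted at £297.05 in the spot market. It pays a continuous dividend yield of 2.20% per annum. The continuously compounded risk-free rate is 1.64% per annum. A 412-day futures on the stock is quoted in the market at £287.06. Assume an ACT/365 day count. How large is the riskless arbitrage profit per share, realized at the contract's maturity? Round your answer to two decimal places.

Fair futures: F* = S·e^(carry·T), with carry = (r − q) = 0.0164 − 0.0220 = -0.0056
F* = 297.05 · e^(-0.0056 × 412/365) = 297.05 · e^-0.006321 = 297.05 × 0.993699 = £295.1783
Market £287.06 < fair £295.1783: forward underpriced → reverse cash-and-carry (short spot, go long the forward).
At maturity, profit = |F_mkt − F*| = |287.06 − 295.1783| = £8.12 per share

£8.12 per share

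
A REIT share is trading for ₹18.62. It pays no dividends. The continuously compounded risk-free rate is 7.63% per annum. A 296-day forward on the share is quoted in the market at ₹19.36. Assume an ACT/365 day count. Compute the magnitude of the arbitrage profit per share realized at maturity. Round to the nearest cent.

₹0.45 per share

Fair forward: F* = S·e^(carry·T), with carry = r = 0.0763
F* = 18.62 · e^(0.0763 × 296/365) = 18.62 · e^0.061876 = 18.62 × 1.063830 = ₹19.8085
Market ₹19.36 < fair ₹19.8085: forward underpriced → reverse cash-and-carry (short spot, go long the forward).
At maturity, profit = |F_mkt − F*| = |19.36 − 19.8085| = ₹0.45 per share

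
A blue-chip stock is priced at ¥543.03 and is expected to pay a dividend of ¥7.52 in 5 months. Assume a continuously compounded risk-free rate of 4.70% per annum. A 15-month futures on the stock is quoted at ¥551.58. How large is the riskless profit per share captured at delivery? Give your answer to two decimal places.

PV(dividends) I = 7.52·e^(−0.0470·5/12) = 7.3742
Fair futures F* = (S − I)·e^(rT) = (543.03 − 7.3742)·e^0.058750 = 535.6558 × 1.060510 = 568.0683
Market ¥551.58 < fair 568.0683: forward underpriced → reverse cash-and-carry (short the stock, invest proceeds at r, pay the dividends, go long the forward).
Profit at T = |F_mkt − F*| = |551.58 − 568.0683| = ¥16.49 per share

¥16.49 per share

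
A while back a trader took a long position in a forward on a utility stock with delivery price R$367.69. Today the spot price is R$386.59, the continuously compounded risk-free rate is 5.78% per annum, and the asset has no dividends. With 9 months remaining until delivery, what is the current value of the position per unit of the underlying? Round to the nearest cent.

R$34.50

Current fair forward for the remaining 9 months: F = S·e^(r·T), r = 0.0578
F = 386.59 · e^(0.0578 × 9/12) = 386.59 × 1.044303 = 403.7171
Value of long forward = (F − K)·e^(−rT) = (403.7171 − 367.69) · e^(−0.0578·9/12)
= 36.0271 × 0.957576 = 34.50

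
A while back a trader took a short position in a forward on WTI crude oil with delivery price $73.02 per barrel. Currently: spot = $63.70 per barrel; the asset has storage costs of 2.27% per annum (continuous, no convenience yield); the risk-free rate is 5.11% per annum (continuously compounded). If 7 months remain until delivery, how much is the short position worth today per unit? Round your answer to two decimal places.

$6.33 per barrel

Current fair forward for the remaining 7 months: F = S·e^((r + u)·T), (r + u) = 0.0511 + 0.0227 = 0.0738
F = 63.70 · e^(0.0738 × 7/12) = 63.70 × 1.043990 = 66.5022
Value of long forward = (F − K)·e^(−rT) = (66.5022 − 73.02) · e^(−0.0511·7/12)
= -6.5178 × 0.970632 = -6.33
Short position value = −(long value) = $6.33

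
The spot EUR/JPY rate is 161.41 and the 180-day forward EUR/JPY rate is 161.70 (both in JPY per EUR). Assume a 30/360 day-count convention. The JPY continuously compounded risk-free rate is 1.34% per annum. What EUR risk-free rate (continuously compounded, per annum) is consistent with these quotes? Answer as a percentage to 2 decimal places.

0.98%

F = S·e^((r_JPY − r_EUR)T) ⇒ r_EUR = r_JPY − ln(F/S)/T
ln(161.70/161.41) = 0.001795; /(180/360) = 0.003590
r_EUR = 0.0134 − 0.003590 = 0.009810
r_EUR = 0.98%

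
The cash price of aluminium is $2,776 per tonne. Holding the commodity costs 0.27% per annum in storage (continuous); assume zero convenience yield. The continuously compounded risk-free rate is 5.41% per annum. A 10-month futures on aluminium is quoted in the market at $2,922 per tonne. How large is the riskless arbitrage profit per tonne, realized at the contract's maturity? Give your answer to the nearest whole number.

Fair futures: F* = S·e^(carry·T), with carry = (r + u) = 0.0541 + 0.0027 = 0.0568
F* = 2776 · e^(0.0568 × 10/12) = 2776 · e^0.047333 = 2776 × 1.048471 = $2910.5555
Market $2922 > fair $2910.5555: forward overpriced → cash-and-carry (buy spot, short the forward).
At maturity, profit = |F_mkt − F*| = |2922 − 2910.5555| = $11 per tonne

$11 per tonne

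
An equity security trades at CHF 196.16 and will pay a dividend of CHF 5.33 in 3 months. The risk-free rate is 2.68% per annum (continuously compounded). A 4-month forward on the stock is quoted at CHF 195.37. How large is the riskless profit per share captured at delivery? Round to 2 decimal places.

PV(dividends) I = 5.33·e^(−0.0268·3/12) = 5.2944
Fair forward F* = (S − I)·e^(rT) = (196.16 − 5.2944)·e^0.008933 = 190.8656 × 1.008973 = 192.5782
Market CHF 195.37 > fair 192.5782: forward overpriced → cash-and-carry (borrow at r, buy the stock and collect the dividends, short the forward).
Profit at T = |F_mkt − F*| = |195.37 − 192.5782| = CHF 2.79 per share

CHF 2.79 per share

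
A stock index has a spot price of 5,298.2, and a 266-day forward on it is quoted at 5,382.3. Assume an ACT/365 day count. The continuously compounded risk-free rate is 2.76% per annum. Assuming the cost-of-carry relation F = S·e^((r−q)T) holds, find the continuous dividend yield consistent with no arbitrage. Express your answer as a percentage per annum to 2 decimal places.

0.60%

From F = S·e^((r−q)T): (r − q) = ln(F/S)/T
ln(5382.3/5298.2) = ln(1.015873) = 0.015748
(r − q) = 0.015748 / (266/365) = 0.021609
q = r − ln(F/S)/T = 0.0276 − 0.021609 = 0.005991
q = 0.60%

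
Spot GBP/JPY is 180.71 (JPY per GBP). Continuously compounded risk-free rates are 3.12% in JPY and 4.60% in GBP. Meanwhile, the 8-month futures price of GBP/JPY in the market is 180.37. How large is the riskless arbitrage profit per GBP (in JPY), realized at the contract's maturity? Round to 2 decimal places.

1.43 per GBP (in JPY)

Fair futures: F* = S·e^(carry·T), with carry = (r_JPY − r_GBP) = 0.0312 − 0.0460 = -0.0148
F* = 180.71 · e^(-0.0148 × 8/12) = 180.71 · e^-0.009867 = 180.71 × 0.990182 = 178.9358
Market 180.37 > fair 178.9358: forward overpriced → cash-and-carry (buy spot, short the forward).
At maturity, profit = |F_mkt − F*| = |180.37 − 178.9358| = 1.43 per GBP (in JPY)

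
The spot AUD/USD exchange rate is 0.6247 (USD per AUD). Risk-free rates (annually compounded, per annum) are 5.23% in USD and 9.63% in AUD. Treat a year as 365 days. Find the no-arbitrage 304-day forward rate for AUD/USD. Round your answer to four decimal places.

0.6037

By covered interest parity, F = S · (1+r_USD)^T / (1+r_AUD)^T
= 0.6247 × 1.043373 / 1.079584 = 0.6247 × 0.966458
F = 0.6037 USD per AUD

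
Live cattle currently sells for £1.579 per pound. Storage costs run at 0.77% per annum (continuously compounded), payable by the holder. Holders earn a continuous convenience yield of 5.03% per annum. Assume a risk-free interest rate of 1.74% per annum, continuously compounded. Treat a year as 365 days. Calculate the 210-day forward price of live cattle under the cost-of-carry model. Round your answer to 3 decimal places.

Net carry = r + u − y = 0.0174 + 0.0077 − 0.0503 = -0.0252
F = S·e^((r+u−y)T) = 1.579 · e^(-0.0252 × 210/365) = 1.579 · e^-0.014499
= 1.579 × 0.985606 = £1.556 per pound

£1.556 per pound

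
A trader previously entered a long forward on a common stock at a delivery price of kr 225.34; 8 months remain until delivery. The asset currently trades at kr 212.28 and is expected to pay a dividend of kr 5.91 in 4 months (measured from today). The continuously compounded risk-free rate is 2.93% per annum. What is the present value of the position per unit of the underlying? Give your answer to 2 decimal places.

PV(remaining dividends) I = 5.91·e^(−0.0293·4/12) = 5.8526
Current forward F = (S − I)·e^(rT) = (212.28 − 5.8526)·e^(0.0293·8/12) = 206.4274 × 1.019725 = 210.4992
Value (long) = (F − K)·e^(−rT) = (210.4992 − 225.34) × 0.980656 = -14.5537
Value = -kr 14.55

-kr 14.55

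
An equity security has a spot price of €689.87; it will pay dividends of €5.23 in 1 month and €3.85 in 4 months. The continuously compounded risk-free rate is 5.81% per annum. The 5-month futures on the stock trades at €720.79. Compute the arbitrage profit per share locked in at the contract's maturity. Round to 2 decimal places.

€23.22 per share

PV(dividends) I = 5.23·e^(−0.0581·1/12) + 3.85·e^(−0.0581·4/12) = 8.9809
Fair futures F* = (S − I)·e^(rT) = (689.87 − 8.9809)·e^0.024208 = 680.8891 × 1.024503 = 697.5729
Market €720.79 > fair 697.5729: forward overpriced → cash-and-carry (borrow at r, buy the stock and collect the dividends, short the forward).
Profit at T = |F_mkt − F*| = |720.79 − 697.5729| = €23.22 per share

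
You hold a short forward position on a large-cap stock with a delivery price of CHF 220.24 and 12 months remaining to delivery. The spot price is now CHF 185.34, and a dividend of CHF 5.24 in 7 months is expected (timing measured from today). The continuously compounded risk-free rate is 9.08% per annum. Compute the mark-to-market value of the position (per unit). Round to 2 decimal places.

PV(remaining dividends) I = 5.24·e^(−0.0908·7/12) = 4.9697
Current forward F = (S − I)·e^(rT) = (185.34 − 4.9697)·e^(0.0908·12/12) = 180.3703 × 1.095050 = 197.5145
Value (long) = (F − K)·e^(−rT) = (197.5145 − 220.24) × 0.913200 = -20.7529
Short position value = −(long value) = CHF 20.75

CHF 20.75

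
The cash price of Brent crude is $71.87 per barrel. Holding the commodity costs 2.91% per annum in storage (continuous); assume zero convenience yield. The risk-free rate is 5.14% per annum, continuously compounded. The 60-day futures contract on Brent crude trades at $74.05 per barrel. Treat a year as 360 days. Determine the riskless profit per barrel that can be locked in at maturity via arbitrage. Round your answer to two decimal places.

$1.21 per barrel

Fair futures: F* = S·e^(carry·T), with carry = (r + u) = 0.0514 + 0.0291 = 0.0805
F* = 71.87 · e^(0.0805 × 60/360) = 71.87 · e^0.013417 = 71.87 × 1.013507 = $72.8407
Market $74.05 > fair $72.8407: forward overpriced → cash-and-carry (buy spot, short the forward).
At maturity, profit = |F_mkt − F*| = |74.05 − 72.8407| = $1.21 per barrel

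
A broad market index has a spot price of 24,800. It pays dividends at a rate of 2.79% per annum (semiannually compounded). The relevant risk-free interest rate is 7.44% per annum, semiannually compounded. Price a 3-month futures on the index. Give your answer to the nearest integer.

F = S · (1+r/2)^(2T) / (1+q/2)^(2T)
= 24800 × 1.018430 / 1.006951 = 24800 × 1.011400
F = 25,083

25,083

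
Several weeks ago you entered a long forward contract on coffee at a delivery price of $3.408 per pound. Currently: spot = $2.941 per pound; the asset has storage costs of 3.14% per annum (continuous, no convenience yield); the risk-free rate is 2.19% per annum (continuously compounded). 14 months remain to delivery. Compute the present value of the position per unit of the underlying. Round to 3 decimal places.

-$0.271 per pound

Current fair forward for the remaining 14 months: F = S·e^((r + u)·T), (r + u) = 0.0219 + 0.0314 = 0.0533
F = 2.941 · e^(0.0533 × 14/12) = 2.941 × 1.064157 = 3.1297
Value of long forward = (F − K)·e^(−rT) = (3.1297 − 3.408) · e^(−0.0219·14/12)
= -0.2783 × 0.974774 = -0.271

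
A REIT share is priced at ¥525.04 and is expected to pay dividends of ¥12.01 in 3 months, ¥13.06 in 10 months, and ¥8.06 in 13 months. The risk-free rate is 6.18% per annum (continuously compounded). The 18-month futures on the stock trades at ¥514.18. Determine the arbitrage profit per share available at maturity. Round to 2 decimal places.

¥27.00 per share

PV(dividends) I = 12.01·e^(−0.0618·3/12) + 13.06·e^(−0.0618·10/12) + 8.06·e^(−0.0618·13/12) = 31.7684
Fair futures F* = (S − I)·e^(rT) = (525.04 − 31.7684)·e^0.092700 = 493.2716 × 1.097133 = 541.1846
Market ¥514.18 < fair 541.1846: forward underpriced → reverse cash-and-carry (short the stock, invest proceeds at r, pay the dividends, go long the forward).
Profit at T = |F_mkt − F*| = |514.18 − 541.1846| = ¥27.00 per share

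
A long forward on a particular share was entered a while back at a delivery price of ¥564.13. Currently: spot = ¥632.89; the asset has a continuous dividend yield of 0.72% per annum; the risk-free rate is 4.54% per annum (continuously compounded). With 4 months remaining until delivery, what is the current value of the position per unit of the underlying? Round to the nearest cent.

Current fair forward for the remaining 4 months: F = S·e^((r − q)·T), (r − q) = 0.0454 − 0.0072 = 0.0382
F = 632.89 · e^(0.0382 × 4/12) = 632.89 × 1.012815 = 641.0005
Value of long forward = (F − K)·e^(−rT) = (641.0005 − 564.13) · e^(−0.0454·4/12)
= 76.8705 × 0.984981 = 75.72

¥75.72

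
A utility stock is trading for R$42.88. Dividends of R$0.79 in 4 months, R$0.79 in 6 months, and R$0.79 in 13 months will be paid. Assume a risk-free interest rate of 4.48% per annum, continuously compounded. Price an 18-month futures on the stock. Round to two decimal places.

R$43.40

PV(dividends) I = 0.79·e^(−0.0448·4/12) + 0.79·e^(−0.0448·6/12) + 0.79·e^(−0.0448·13/12)
I = 0.7783 + 0.7725 + 0.7526 = 2.3034
F = (S − I)·e^(rT) = (42.88 − 2.3034) · e^(0.0448·18/12)
= 40.5766 · e^0.067200 = 40.5766 × 1.069509 = R$43.40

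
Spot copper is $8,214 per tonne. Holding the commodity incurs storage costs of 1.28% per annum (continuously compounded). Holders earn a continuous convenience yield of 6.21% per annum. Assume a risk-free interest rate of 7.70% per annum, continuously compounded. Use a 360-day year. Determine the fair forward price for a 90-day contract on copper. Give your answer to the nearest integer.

Net carry = r + u − y = 0.0770 + 0.0128 − 0.0621 = 0.0277
F = S·e^((r+u−y)T) = 8214 · e^(0.0277 × 90/360) = 8214 · e^0.006925
= 8214 × 1.006949 = $8,271 per tonne

$8,271 per tonne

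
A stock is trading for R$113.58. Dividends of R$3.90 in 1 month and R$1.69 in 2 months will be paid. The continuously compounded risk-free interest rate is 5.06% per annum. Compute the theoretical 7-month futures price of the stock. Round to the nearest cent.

PV(dividends) I = 3.90·e^(−0.0506·1/12) + 1.69·e^(−0.0506·2/12)
I = 3.8836 + 1.6758 = 5.5594
F = (S − I)·e^(rT) = (113.58 − 5.5594) · e^(0.0506·7/12)
= 108.0206 · e^0.029517 = 108.0206 × 1.029957 = R$111.26

R$111.26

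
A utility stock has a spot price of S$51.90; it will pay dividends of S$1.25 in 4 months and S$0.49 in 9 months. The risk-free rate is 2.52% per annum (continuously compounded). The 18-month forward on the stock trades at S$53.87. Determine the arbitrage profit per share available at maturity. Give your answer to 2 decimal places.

PV(dividends) I = 1.25·e^(−0.0252·4/12) + 0.49·e^(−0.0252·9/12) = 1.7204
Fair forward F* = (S − I)·e^(rT) = (51.90 − 1.7204)·e^0.037800 = 50.1796 × 1.038524 = 52.1127
Market S$53.87 > fair 52.1127: forward overpriced → cash-and-carry (borrow at r, buy the stock and collect the dividends, short the forward).
Profit at T = |F_mkt − F*| = |53.87 − 52.1127| = S$1.76 per share

S$1.76 per share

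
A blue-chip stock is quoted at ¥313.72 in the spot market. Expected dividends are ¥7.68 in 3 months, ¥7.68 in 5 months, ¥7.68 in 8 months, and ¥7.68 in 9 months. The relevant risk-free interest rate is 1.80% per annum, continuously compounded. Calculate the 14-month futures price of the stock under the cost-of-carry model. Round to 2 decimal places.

¥289.30

PV(dividends) I = 7.68·e^(−0.0180·3/12) + 7.68·e^(−0.0180·5/12) + 7.68·e^(−0.0180·8/12) + 7.68·e^(−0.0180·9/12)
I = 7.6455 + 7.6226 + 7.5884 + 7.5770 = 30.4335
F = (S − I)·e^(rT) = (313.72 − 30.4335) · e^(0.0180·14/12)
= 283.2865 · e^0.021000 = 283.2865 × 1.021222 = ¥289.30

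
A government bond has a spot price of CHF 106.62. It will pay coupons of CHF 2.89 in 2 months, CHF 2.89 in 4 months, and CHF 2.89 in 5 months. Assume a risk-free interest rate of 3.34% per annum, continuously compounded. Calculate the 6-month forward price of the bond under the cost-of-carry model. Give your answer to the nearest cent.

PV(coupons) I = 2.89·e^(−0.0334·2/12) + 2.89·e^(−0.0334·4/12) + 2.89·e^(−0.0334·5/12)
I = 2.8740 + 2.8580 + 2.8501 = 8.5821
F = (S − I)·e^(rT) = (106.62 − 8.5821) · e^(0.0334·6/12)
= 98.0379 · e^0.016700 = 98.0379 × 1.016840 = CHF 99.69

CHF 99.69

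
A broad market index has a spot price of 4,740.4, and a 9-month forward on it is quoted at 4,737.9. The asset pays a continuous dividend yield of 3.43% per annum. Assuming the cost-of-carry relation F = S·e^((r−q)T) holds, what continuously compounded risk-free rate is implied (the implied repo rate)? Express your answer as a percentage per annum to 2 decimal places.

3.36%

From F = S·e^((r−q)T): (r − q) = ln(F/S)/T
ln(4737.9/4740.4) = ln(0.999473) = -0.000527
(r − q) = -0.000527 / (9/12) = -0.000703
r = ln(F/S)/T + q = -0.000703 + 0.0343 = 0.033597
r = 3.36%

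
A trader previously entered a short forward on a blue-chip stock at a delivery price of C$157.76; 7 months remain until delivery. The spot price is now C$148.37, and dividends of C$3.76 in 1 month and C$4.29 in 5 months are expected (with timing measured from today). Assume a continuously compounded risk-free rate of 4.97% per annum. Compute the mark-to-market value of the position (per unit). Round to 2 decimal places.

PV(remaining dividends) I = 3.76·e^(−0.0497·1/12) + 4.29·e^(−0.0497·5/12) = 7.9465
Current forward F = (S − I)·e^(rT) = (148.37 − 7.9465)·e^(0.0497·7/12) = 140.4235 × 1.029416 = 144.5542
Value (long) = (F − K)·e^(−rT) = (144.5542 − 157.76) × 0.971425 = -12.8284
Short position value = −(long value) = C$12.83

C$12.83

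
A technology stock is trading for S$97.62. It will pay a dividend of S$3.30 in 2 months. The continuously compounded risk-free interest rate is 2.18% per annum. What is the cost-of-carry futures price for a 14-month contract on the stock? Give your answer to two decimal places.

PV(dividends) I = 3.30·e^(−0.0218·2/12)
I = 3.2880
F = (S − I)·e^(rT) = (97.62 − 3.2880) · e^(0.0218·14/12)
= 94.3320 · e^0.025433 = 94.3320 × 1.025759 = S$96.76

S$96.76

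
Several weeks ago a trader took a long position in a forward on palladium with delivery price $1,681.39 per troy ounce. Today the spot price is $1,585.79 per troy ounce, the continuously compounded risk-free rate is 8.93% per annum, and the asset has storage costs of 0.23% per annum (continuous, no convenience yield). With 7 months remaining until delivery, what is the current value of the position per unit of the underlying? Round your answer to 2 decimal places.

Current fair forward for the remaining 7 months: F = S·e^((r + u)·T), (r + u) = 0.0893 + 0.0023 = 0.0916
F = 1585.79 · e^(0.0916 × 7/12) = 1585.79 × 1.05488666 = 1672.8287
Value of long forward = (F − K)·e^(−rT) = (1672.8287 − 1681.39) · e^(−0.0893·7/12)
= -8.5613 × 0.94924185 = -8.13

-$8.13 per troy ounce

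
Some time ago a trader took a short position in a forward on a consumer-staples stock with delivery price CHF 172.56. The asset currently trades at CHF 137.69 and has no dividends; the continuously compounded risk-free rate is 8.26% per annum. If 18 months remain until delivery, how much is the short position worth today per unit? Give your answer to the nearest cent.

CHF 14.76

Current fair forward for the remaining 18 months: F = S·e^(r·T), r = 0.0826
F = 137.69 · e^(0.0826 × 18/12) = 137.69 × 1.131903 = 155.8517
Value of long forward = (F − K)·e^(−rT) = (155.8517 − 172.56) · e^(−0.0826·18/12)
= -16.7083 × 0.883468 = -14.76
Short position value = −(long value) = CHF 14.76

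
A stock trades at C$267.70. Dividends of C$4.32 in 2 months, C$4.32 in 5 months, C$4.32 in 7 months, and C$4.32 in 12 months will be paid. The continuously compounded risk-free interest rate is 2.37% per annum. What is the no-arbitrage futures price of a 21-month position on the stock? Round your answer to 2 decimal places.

C$261.25

PV(dividends) I = 4.32·e^(−0.0237·2/12) + 4.32·e^(−0.0237·5/12) + 4.32·e^(−0.0237·7/12) + 4.32·e^(−0.0237·12/12)
I = 4.3030 + 4.2775 + 4.2607 + 4.2188 = 17.0600
F = (S − I)·e^(rT) = (267.70 − 17.0600) · e^(0.0237·21/12)
= 250.6400 · e^0.041475 = 250.6400 × 1.042347 = C$261.25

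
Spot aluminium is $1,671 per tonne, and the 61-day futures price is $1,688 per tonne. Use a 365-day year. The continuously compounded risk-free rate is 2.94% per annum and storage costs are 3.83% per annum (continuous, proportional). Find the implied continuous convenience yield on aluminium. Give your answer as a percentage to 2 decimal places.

F = S·e^((r+u−y)T) ⇒ (r+u−y) = ln(F/S)/T
ln(1688/1671) = 0.010122; /T ⇒ 0.060566
y = r + u − ln(F/S)/T = 0.0294 + 0.0383 − 0.060566 = 0.007134
y = 0.71%

0.71%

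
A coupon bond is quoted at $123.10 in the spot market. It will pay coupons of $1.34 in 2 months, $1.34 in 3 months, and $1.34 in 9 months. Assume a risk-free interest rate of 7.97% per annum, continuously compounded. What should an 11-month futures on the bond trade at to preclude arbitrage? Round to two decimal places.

PV(coupons) I = 1.34·e^(−0.0797·2/12) + 1.34·e^(−0.0797·3/12) + 1.34·e^(−0.0797·9/12)
I = 1.3223 + 1.3136 + 1.2622 = 3.8981
F = (S − I)·e^(rT) = (123.10 − 3.8981) · e^(0.0797·11/12)
= 119.2019 · e^0.073058 = 119.2019 × 1.075793 = $128.24

$128.24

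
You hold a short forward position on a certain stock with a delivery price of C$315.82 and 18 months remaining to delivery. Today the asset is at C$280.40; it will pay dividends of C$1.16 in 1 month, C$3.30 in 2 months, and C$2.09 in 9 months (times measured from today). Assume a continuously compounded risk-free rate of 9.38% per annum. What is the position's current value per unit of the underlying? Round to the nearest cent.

PV(remaining dividends) I = 1.16·e^(−0.0938·1/12) + 3.30·e^(−0.0938·2/12) + 2.09·e^(−0.0938·9/12) = 6.3478
Current forward F = (S − I)·e^(rT) = (280.40 − 6.3478)·e^(0.0938·18/12) = 274.0522 × 1.151079 = 315.4557
Value (long) = (F − K)·e^(−rT) = (315.4557 − 315.82) × 0.868750 = -0.3165
Short position value = −(long value) = C$0.32

C$0.32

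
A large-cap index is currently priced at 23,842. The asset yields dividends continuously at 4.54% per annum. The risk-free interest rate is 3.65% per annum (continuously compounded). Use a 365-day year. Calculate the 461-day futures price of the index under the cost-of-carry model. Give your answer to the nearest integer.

23,575

F = S·e^((r − q)T) = 23842 · e^((0.0365 − 0.0454) × 461/365)
= 23842 · e^-0.011241 = 23842 × 0.988822
F = 23,575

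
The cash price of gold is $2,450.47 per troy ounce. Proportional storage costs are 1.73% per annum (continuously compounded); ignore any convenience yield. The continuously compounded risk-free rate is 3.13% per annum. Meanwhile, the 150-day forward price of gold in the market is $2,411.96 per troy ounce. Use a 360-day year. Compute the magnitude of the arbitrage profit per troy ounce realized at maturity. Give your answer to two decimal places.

$88.64 per troy ounce

Fair forward: F* = S·e^(carry·T), with carry = (r + u) = 0.0313 + 0.0173 = 0.0486
F* = 2450.47 · e^(0.0486 × 150/360) = 2450.47 · e^0.02025000 = 2450.47 × 1.02045642 = $2500.5978
Market $2411.96 < fair $2500.5978: forward underpriced → reverse cash-and-carry (short spot, go long the forward).
At maturity, profit = |F_mkt − F*| = |2411.96 − 2500.5978| = $88.64 per troy ounce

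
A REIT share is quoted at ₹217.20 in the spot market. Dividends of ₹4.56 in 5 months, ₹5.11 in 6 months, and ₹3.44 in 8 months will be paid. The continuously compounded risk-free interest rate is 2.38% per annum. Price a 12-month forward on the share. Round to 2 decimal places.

₹209.17

PV(dividends) I = 4.56·e^(−0.0238·5/12) + 5.11·e^(−0.0238·6/12) + 3.44·e^(−0.0238·8/12)
I = 4.5150 + 5.0496 + 3.3858 = 12.9504
F = (S − I)·e^(rT) = (217.20 − 12.9504) · e^(0.0238·12/12)
= 204.2496 · e^0.023800 = 204.2496 × 1.024085 = ₹209.17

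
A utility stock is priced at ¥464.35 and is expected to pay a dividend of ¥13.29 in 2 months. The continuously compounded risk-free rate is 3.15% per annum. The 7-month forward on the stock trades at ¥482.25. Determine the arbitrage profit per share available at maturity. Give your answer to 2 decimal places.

¥22.75 per share

PV(dividends) I = 13.29·e^(−0.0315·2/12) = 13.2204
Fair forward F* = (S − I)·e^(rT) = (464.35 − 13.2204)·e^0.018375 = 451.1296 × 1.018545 = 459.4958
Market ¥482.25 > fair 459.4958: forward overpriced → cash-and-carry (borrow at r, buy the stock and collect the dividends, short the forward).
Profit at T = |F_mkt − F*| = |482.25 − 459.4958| = ¥22.75 per share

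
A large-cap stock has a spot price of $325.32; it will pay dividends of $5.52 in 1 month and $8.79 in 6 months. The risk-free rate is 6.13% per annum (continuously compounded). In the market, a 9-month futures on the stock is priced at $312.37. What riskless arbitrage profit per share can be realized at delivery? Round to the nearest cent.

PV(dividends) I = 5.52·e^(−0.0613·1/12) + 8.79·e^(−0.0613·6/12) = 14.0165
Fair futures F* = (S − I)·e^(rT) = (325.32 − 14.0165)·e^0.045975 = 311.3035 × 1.047048 = 325.9497
Market $312.37 < fair 325.9497: forward underpriced → reverse cash-and-carry (short the stock, invest proceeds at r, pay the dividends, go long the forward).
Profit at T = |F_mkt − F*| = |312.37 − 325.9497| = $13.58 per share

$13.58 per share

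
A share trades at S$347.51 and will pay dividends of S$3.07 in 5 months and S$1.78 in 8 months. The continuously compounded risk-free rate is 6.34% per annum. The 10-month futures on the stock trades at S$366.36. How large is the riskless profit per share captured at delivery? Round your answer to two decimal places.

PV(dividends) I = 3.07·e^(−0.0634·5/12) + 1.78·e^(−0.0634·8/12) = 4.6963
Fair futures F* = (S − I)·e^(rT) = (347.51 − 4.6963)·e^0.052833 = 342.8137 × 1.054254 = 361.4127
Market S$366.36 > fair 361.4127: forward overpriced → cash-and-carry (borrow at r, buy the stock and collect the dividends, short the forward).
Profit at T = |F_mkt − F*| = |366.36 − 361.4127| = S$4.95 per share

S$4.95 per share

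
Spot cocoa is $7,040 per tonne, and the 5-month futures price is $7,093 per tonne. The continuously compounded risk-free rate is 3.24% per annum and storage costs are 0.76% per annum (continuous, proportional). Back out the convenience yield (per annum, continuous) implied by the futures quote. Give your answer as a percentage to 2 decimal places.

F = S·e^((r+u−y)T) ⇒ (r+u−y) = ln(F/S)/T
ln(7093/7040) = 0.007500; /T ⇒ 0.018000
y = r + u − ln(F/S)/T = 0.0324 + 0.0076 − 0.018000 = 0.022000
y = 2.20%

2.20%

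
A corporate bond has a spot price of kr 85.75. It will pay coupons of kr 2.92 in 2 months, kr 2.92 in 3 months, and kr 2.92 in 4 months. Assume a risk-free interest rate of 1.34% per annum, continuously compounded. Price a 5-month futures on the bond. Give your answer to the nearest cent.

kr 77.45

PV(coupons) I = 2.92·e^(−0.0134·2/12) + 2.92·e^(−0.0134·3/12) + 2.92·e^(−0.0134·4/12)
I = 2.9135 + 2.9102 + 2.9070 = 8.7307
F = (S − I)·e^(rT) = (85.75 − 8.7307) · e^(0.0134·5/12)
= 77.0193 · e^0.005583 = 77.0193 × 1.005599 = kr 77.45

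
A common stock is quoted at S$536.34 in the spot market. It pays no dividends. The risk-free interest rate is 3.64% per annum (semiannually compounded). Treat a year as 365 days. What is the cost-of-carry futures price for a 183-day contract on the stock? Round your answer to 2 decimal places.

S$546.13

F = S · (1+r/2)^(2T)
= 536.34 × 1.018250
F = S$546.13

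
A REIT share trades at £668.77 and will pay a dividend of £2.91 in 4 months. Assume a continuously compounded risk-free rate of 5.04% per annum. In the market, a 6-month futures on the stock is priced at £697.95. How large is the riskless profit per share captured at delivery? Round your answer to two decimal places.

£15.05 per share

PV(dividends) I = 2.91·e^(−0.0504·4/12) = 2.8615
Fair futures F* = (S − I)·e^(rT) = (668.77 − 2.8615)·e^0.025200 = 665.9085 × 1.025520 = 682.9025
Market £697.95 > fair 682.9025: forward overpriced → cash-and-carry (borrow at r, buy the stock and collect the dividends, short the forward).
Profit at T = |F_mkt − F*| = |697.95 − 682.9025| = £15.05 per share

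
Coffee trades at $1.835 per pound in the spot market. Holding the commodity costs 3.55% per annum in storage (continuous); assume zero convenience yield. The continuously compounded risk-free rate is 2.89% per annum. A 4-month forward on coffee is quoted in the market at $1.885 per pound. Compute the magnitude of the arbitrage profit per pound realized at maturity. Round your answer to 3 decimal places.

$0.010 per pound

Fair forward: F* = S·e^(carry·T), with carry = (r + u) = 0.0289 + 0.0355 = 0.0644
F* = 1.835 · e^(0.0644 × 4/12) = 1.835 · e^0.021467 = 1.835 × 1.021699 = $1.8748
Market $1.885 > fair $1.8748: forward overpriced → cash-and-carry (buy spot, short the forward).
At maturity, profit = |F_mkt − F*| = |1.885 − 1.8748| = $0.010 per pound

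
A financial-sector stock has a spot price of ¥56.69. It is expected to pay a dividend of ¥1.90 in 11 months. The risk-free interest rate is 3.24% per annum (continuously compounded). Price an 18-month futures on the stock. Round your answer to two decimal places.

¥57.58

PV(dividends) I = 1.90·e^(−0.0324·11/12)
I = 1.8444
F = (S − I)·e^(rT) = (56.69 − 1.8444) · e^(0.0324·18/12)
= 54.8456 · e^0.048600 = 54.8456 × 1.049800 = ¥57.58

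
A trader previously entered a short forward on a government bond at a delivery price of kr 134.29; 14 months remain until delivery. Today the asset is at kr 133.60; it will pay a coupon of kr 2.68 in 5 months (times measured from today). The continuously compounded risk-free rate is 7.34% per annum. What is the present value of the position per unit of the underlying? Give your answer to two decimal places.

-kr 7.73

PV(remaining coupons) I = 2.68·e^(−0.0734·5/12) = 2.5993
Current forward F = (S − I)·e^(rT) = (133.60 − 2.5993)·e^(0.0734·14/12) = 131.0007 × 1.089407 = 142.7131
Value (long) = (F − K)·e^(−rT) = (142.7131 − 134.29) × 0.917931 = 7.7318
Short position value = −(long value) = -kr 7.73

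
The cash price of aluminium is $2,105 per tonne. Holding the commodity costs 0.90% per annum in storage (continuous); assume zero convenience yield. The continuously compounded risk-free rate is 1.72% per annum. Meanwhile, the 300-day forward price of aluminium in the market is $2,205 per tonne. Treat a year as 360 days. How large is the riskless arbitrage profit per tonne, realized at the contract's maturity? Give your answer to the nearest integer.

$54 per tonne

Fair forward: F* = S·e^(carry·T), with carry = (r + u) = 0.0172 + 0.0090 = 0.0262
F* = 2105 · e^(0.0262 × 300/360) = 2105 · e^0.021833 = 2105 × 1.022073 = $2151.4637
Market $2205 > fair $2151.4637: forward overpriced → cash-and-carry (buy spot, short the forward).
At maturity, profit = |F_mkt − F*| = |2205 − 2151.4637| = $54 per tonne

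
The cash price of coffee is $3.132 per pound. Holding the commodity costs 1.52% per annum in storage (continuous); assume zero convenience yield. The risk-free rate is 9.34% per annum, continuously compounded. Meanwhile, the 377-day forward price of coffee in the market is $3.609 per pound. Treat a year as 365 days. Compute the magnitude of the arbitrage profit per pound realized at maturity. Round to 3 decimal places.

$0.105 per pound

Fair forward: F* = S·e^(carry·T), with carry = (r + u) = 0.0934 + 0.0152 = 0.1086
F* = 3.132 · e^(0.1086 × 377/365) = 3.132 · e^0.112170 = 3.132 × 1.118703 = $3.5038
Market $3.609 > fair $3.5038: forward overpriced → cash-and-carry (buy spot, short the forward).
At maturity, profit = |F_mkt − F*| = |3.609 − 3.5038| = $0.105 per pound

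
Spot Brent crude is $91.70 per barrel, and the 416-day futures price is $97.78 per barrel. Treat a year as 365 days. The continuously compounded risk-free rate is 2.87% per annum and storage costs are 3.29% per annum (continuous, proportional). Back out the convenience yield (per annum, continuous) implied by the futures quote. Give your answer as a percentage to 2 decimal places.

F = S·e^((r+u−y)T) ⇒ (r+u−y) = ln(F/S)/T
ln(97.78/91.70) = 0.064198; /T ⇒ 0.056328
y = r + u − ln(F/S)/T = 0.0287 + 0.0329 − 0.056328 = 0.005272
y = 0.53%

0.53%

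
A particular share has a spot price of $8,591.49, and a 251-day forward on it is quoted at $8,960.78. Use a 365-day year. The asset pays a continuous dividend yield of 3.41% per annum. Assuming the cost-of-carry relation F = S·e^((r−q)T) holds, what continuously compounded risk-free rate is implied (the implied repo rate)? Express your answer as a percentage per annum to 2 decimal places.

From F = S·e^((r−q)T): (r − q) = ln(F/S)/T
ln(8960.78/8591.49) = ln(1.042983) = 0.042085
(r − q) = 0.042085 / (251/365) = 0.061199
r = ln(F/S)/T + q = 0.061199 + 0.0341 = 0.095299
r = 9.53%

9.53%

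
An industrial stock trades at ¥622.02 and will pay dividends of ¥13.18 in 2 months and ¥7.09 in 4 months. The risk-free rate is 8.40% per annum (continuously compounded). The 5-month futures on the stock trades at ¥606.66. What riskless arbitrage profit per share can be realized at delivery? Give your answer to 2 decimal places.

PV(dividends) I = 13.18·e^(−0.0840·2/12) + 7.09·e^(−0.0840·4/12) = 19.8910
Fair futures F* = (S − I)·e^(rT) = (622.02 − 19.8910)·e^0.035000 = 602.1290 × 1.035620 = 623.5768
Market ¥606.66 < fair 623.5768: forward underpriced → reverse cash-and-carry (short the stock, invest proceeds at r, pay the dividends, go long the forward).
Profit at T = |F_mkt − F*| = |606.66 − 623.5768| = ¥16.92 per share

¥16.92 per share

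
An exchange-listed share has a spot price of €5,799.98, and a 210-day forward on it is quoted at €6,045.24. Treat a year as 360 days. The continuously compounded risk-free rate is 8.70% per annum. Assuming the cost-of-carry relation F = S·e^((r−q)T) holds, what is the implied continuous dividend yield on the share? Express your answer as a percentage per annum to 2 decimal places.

From F = S·e^((r−q)T): (r − q) = ln(F/S)/T
ln(6045.24/5799.98) = ln(1.042286) = 0.041416
(r − q) = 0.041416 / (210/360) = 0.070999
q = r − ln(F/S)/T = 0.0870 − 0.070999 = 0.016001
q = 1.60%

1.60%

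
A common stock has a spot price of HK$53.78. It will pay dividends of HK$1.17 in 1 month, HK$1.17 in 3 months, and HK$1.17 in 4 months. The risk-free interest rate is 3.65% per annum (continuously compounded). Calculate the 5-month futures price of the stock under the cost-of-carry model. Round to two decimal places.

PV(dividends) I = 1.17·e^(−0.0365·1/12) + 1.17·e^(−0.0365·3/12) + 1.17·e^(−0.0365·4/12)
I = 1.1664 + 1.1594 + 1.1559 = 3.4817
F = (S − I)·e^(rT) = (53.78 − 3.4817) · e^(0.0365·5/12)
= 50.2983 · e^0.015208 = 50.2983 × 1.015324 = HK$51.07

HK$51.07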